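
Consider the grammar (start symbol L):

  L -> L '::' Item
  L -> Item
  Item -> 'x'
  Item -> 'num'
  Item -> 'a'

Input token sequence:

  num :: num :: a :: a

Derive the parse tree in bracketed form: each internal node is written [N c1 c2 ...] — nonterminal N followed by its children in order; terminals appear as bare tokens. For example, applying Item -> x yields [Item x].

[L [L [L [L [Item num]] :: [Item num]] :: [Item a]] :: [Item a]]

L
L :: Item
L :: Item :: Item
L :: Item :: Item :: Item
Item :: Item :: Item :: Item
num :: Item :: Item :: Item
num :: num :: Item :: Item
num :: num :: a :: Item
num :: num :: a :: a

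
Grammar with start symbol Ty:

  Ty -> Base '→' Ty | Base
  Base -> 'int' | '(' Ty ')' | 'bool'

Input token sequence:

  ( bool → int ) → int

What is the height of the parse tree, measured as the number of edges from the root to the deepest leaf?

[Ty [Base ( [Ty [Base bool] → [Ty [Base int]]] )] → [Ty [Base int]]]

5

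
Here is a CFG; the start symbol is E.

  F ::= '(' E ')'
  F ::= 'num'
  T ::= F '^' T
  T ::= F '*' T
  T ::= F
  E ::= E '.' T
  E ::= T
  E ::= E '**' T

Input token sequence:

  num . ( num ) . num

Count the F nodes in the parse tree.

4

[E [E [E [T [F num]]] . [T [F ( [E [T [F num]]] )]]] . [T [F num]]]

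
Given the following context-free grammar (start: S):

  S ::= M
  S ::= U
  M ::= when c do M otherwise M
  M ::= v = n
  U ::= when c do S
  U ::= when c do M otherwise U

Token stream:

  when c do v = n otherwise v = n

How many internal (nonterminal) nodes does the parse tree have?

[S [M when c do [M v = n] otherwise [M v = n]]]

4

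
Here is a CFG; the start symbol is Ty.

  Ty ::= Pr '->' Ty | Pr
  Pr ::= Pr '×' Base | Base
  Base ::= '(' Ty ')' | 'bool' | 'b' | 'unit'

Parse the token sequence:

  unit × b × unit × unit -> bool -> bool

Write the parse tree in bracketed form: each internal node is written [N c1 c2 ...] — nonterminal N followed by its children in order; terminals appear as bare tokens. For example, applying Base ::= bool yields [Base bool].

[Ty [Pr [Pr [Pr [Pr [Base unit]] × [Base b]] × [Base unit]] × [Base unit]] -> [Ty [Pr [Base bool]] -> [Ty [Pr [Base bool]]]]]

Ty
Pr -> Ty
Pr × Base -> Ty
Pr × Base × Base -> Ty
Pr × Base × Base × Base -> Ty
Base × Base × Base × Base -> Ty
unit × Base × Base × Base -> Ty
unit × b × Base × Base -> Ty
unit × b × unit × Base -> Ty
unit × b × unit × unit -> Ty
unit × b × unit × unit -> Pr -> Ty
unit × b × unit × unit -> Base -> Ty
unit × b × unit × unit -> bool -> Ty
unit × b × unit × unit -> bool -> Pr
unit × b × unit × unit -> bool -> Base
unit × b × unit × unit -> bool -> bool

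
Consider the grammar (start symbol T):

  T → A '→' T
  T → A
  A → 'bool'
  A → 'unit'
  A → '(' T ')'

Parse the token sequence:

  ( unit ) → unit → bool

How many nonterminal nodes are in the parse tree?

[T [A ( [T [A unit]] )] → [T [A unit] → [T [A bool]]]]

8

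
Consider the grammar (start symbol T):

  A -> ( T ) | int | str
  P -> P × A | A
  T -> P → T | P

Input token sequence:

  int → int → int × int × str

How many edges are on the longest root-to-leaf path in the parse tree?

7

[T [P [A int]] → [T [P [A int]] → [T [P [P [P [A int]] × [A int]] × [A str]]]]]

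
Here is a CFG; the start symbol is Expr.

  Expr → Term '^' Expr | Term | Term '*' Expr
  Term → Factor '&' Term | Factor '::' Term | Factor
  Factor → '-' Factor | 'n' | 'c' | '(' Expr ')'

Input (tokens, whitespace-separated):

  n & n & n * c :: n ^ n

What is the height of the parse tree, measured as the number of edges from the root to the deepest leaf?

[Expr [Term [Factor n] & [Term [Factor n] & [Term [Factor n]]]] * [Expr [Term [Factor c] :: [Term [Factor n]]] ^ [Expr [Term [Factor n]]]]]

5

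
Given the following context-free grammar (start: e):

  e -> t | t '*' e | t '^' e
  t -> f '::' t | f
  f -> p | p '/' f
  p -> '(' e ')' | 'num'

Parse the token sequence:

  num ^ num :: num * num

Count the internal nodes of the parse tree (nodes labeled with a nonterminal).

15

[e [t [f [p num]]] ^ [e [t [f [p num]] :: [t [f [p num]]]] * [e [t [f [p num]]]]]]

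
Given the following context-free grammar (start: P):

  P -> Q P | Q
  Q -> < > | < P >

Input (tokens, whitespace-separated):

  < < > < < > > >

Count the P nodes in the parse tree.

4

[P [Q < [P [Q < >] [P [Q < [P [Q < >]] >]]] >]]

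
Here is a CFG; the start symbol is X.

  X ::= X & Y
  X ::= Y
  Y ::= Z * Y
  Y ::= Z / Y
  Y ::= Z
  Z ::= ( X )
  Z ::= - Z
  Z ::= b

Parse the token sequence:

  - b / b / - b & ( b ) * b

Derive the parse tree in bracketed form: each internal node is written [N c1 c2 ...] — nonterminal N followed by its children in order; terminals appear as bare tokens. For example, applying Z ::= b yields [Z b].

X
X & Y
Y & Y
Z / Y & Y
- Z / Y & Y
- b / Y & Y
- b / Z / Y & Y
- b / b / Y & Y
- b / b / Z & Y
- b / b / - Z & Y
- b / b / - b & Y
- b / b / - b & Z * Y
- b / b / - b & ( X ) * Y
- b / b / - b & ( Y ) * Y
- b / b / - b & ( Z ) * Y
- b / b / - b & ( b ) * Y
- b / b / - b & ( b ) * Z
- b / b / - b & ( b ) * b

[X [X [Y [Z - [Z b]] / [Y [Z b] / [Y [Z - [Z b]]]]]] & [Y [Z ( [X [Y [Z b]]] )] * [Y [Z b]]]]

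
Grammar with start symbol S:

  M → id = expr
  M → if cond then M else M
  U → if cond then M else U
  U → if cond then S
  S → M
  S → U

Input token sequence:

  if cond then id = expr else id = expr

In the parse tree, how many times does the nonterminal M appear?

3

[S [M if cond then [M id = expr] else [M id = expr]]]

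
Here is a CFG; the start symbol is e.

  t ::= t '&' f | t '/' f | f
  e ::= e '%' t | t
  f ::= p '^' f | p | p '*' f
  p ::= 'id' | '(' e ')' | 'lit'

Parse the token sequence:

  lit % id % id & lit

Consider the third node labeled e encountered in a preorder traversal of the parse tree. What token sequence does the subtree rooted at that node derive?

[e [e [e [t [f [p lit]]]] % [t [f [p id]]]] % [t [t [f [p id]]] & [f [p lit]]]]

lit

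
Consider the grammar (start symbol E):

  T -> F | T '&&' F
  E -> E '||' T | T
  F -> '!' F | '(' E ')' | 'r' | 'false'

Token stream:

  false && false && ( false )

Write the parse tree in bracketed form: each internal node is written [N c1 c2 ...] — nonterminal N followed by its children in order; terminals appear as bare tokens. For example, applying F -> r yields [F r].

E
T
T && F
T && F && F
F && F && F
false && F && F
false && false && F
false && false && ( E )
false && false && ( T )
false && false && ( F )
false && false && ( false )

[E [T [T [T [F false]] && [F false]] && [F ( [E [T [F false]]] )]]]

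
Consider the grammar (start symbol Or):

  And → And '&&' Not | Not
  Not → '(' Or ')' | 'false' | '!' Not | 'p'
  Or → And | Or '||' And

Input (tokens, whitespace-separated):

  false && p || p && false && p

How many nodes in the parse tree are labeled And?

5

[Or [Or [And [And [Not false]] && [Not p]]] || [And [And [And [Not p]] && [Not false]] && [Not p]]]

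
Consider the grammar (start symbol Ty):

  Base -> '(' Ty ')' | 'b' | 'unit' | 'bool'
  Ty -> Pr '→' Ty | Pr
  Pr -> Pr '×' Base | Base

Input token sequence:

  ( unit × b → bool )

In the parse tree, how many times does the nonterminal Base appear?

[Ty [Pr [Base ( [Ty [Pr [Pr [Base unit]] × [Base b]] → [Ty [Pr [Base bool]]]] )]]]

4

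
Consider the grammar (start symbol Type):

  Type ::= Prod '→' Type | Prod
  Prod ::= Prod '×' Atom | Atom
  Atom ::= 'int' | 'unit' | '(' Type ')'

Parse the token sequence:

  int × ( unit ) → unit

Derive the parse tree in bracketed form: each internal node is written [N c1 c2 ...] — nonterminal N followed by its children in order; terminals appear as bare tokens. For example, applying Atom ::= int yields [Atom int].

[Type [Prod [Prod [Atom int]] × [Atom ( [Type [Prod [Atom unit]]] )]] → [Type [Prod [Atom unit]]]]

Type
Prod → Type
Prod × Atom → Type
Atom × Atom → Type
int × Atom → Type
int × ( Type ) → Type
int × ( Prod ) → Type
int × ( Atom ) → Type
int × ( unit ) → Type
int × ( unit ) → Prod
int × ( unit ) → Atom
int × ( unit ) → unit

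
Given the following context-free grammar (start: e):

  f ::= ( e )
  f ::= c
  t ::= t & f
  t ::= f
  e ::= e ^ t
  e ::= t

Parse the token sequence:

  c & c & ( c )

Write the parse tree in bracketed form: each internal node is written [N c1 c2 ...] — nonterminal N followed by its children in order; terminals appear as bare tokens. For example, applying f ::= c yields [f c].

[e [t [t [t [f c]] & [f c]] & [f ( [e [t [f c]]] )]]]

e
t
t & f
t & f & f
f & f & f
c & f & f
c & c & f
c & c & ( e )
c & c & ( t )
c & c & ( f )
c & c & ( c )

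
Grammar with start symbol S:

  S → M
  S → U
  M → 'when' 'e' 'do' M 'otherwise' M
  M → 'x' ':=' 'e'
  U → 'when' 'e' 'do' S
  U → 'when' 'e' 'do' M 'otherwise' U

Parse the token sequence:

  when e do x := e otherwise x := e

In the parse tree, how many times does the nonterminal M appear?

3

[S [M when e do [M x := e] otherwise [M x := e]]]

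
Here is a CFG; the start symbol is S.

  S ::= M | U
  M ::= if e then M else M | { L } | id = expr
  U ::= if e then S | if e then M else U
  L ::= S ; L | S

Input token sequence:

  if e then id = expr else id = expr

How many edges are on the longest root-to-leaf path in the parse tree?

[S [M if e then [M id = expr] else [M id = expr]]]

3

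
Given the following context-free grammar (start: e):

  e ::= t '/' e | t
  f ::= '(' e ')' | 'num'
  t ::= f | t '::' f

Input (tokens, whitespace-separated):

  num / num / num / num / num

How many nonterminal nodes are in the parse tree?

[e [t [f num]] / [e [t [f num]] / [e [t [f num]] / [e [t [f num]] / [e [t [f num]]]]]]]

15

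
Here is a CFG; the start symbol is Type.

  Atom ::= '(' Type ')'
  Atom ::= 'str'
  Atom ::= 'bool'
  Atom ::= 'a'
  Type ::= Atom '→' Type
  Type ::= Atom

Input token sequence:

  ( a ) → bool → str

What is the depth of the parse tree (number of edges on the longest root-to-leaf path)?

[Type [Atom ( [Type [Atom a]] )] → [Type [Atom bool] → [Type [Atom str]]]]

4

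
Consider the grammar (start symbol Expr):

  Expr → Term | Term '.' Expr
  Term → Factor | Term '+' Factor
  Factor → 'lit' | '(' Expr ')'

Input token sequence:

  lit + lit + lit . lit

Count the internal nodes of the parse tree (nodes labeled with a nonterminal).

[Expr [Term [Term [Term [Factor lit]] + [Factor lit]] + [Factor lit]] . [Expr [Term [Factor lit]]]]

10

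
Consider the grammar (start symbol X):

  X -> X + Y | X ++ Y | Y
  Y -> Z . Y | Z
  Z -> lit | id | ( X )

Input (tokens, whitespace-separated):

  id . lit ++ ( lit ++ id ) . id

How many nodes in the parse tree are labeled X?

[X [X [Y [Z id] . [Y [Z lit]]]] ++ [Y [Z ( [X [X [Y [Z lit]]] ++ [Y [Z id]]] )] . [Y [Z id]]]]

4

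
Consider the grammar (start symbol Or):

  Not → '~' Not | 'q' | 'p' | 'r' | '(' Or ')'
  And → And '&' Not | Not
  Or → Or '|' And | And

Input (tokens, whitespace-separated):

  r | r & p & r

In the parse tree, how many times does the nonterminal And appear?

[Or [Or [And [Not r]]] | [And [And [And [Not r]] & [Not p]] & [Not r]]]

4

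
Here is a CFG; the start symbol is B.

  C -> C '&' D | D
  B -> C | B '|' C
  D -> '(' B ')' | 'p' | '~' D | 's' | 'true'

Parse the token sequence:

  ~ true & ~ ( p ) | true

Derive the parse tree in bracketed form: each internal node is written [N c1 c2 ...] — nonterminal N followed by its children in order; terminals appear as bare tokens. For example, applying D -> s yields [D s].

B
B | C
C | C
C & D | C
D & D | C
~ D & D | C
~ true & D | C
~ true & ~ D | C
~ true & ~ ( B ) | C
~ true & ~ ( C ) | C
~ true & ~ ( D ) | C
~ true & ~ ( p ) | C
~ true & ~ ( p ) | D
~ true & ~ ( p ) | true

[B [B [C [C [D ~ [D true]]] & [D ~ [D ( [B [C [D p]]] )]]]] | [C [D true]]]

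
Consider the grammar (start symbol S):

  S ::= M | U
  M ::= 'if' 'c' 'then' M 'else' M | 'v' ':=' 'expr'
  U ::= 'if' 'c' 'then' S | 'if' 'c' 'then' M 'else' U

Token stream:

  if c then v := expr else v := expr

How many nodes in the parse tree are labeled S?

[S [M if c then [M v := expr] else [M v := expr]]]

1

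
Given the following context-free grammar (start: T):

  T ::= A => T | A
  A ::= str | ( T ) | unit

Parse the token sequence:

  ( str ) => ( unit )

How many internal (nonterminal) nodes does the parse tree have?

[T [A ( [T [A str]] )] => [T [A ( [T [A unit]] )]]]

8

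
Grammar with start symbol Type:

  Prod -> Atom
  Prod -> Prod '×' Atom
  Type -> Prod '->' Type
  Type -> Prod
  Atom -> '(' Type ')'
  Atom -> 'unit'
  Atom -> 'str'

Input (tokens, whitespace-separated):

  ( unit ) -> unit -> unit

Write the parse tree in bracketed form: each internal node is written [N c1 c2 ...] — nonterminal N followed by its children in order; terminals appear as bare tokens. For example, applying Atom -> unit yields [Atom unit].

[Type [Prod [Atom ( [Type [Prod [Atom unit]]] )]] -> [Type [Prod [Atom unit]] -> [Type [Prod [Atom unit]]]]]

Type
Prod -> Type
Atom -> Type
( Type ) -> Type
( Prod ) -> Type
( Atom ) -> Type
( unit ) -> Type
( unit ) -> Prod -> Type
( unit ) -> Atom -> Type
( unit ) -> unit -> Type
( unit ) -> unit -> Prod
( unit ) -> unit -> Atom
( unit ) -> unit -> unit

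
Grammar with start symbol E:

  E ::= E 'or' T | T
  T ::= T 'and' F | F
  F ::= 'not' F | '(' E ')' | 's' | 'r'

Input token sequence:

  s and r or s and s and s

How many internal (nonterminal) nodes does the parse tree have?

12

[E [E [T [T [F s]] and [F r]]] or [T [T [T [F s]] and [F s]] and [F s]]]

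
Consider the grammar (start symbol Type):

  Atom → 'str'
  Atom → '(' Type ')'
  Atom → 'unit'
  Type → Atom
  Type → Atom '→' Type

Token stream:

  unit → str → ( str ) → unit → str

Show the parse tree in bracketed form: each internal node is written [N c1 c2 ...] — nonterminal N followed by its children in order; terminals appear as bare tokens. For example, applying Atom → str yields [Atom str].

Type
Atom → Type
unit → Type
unit → Atom → Type
unit → str → Type
unit → str → Atom → Type
unit → str → ( Type ) → Type
unit → str → ( Atom ) → Type
unit → str → ( str ) → Type
unit → str → ( str ) → Atom → Type
unit → str → ( str ) → unit → Type
unit → str → ( str ) → unit → Atom
unit → str → ( str ) → unit → str

[Type [Atom unit] → [Type [Atom str] → [Type [Atom ( [Type [Atom str]] )] → [Type [Atom unit] → [Type [Atom str]]]]]]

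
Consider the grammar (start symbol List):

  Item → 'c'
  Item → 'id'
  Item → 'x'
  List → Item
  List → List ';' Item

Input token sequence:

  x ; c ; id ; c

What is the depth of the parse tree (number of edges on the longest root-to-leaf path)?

5

[List [List [List [List [Item x]] ; [Item c]] ; [Item id]] ; [Item c]]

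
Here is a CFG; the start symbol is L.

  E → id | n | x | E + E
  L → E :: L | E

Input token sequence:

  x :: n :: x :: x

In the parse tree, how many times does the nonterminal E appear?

[L [E x] :: [L [E n] :: [L [E x] :: [L [E x]]]]]

4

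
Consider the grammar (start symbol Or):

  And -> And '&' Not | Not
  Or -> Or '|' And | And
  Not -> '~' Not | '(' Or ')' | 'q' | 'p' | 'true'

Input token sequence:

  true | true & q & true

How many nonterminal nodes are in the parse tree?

10

[Or [Or [And [Not true]]] | [And [And [And [Not true]] & [Not q]] & [Not true]]]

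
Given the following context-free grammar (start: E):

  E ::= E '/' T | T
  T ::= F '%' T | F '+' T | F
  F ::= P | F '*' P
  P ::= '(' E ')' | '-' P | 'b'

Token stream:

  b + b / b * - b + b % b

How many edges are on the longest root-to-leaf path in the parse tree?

6

[E [E [T [F [P b]] + [T [F [P b]]]]] / [T [F [F [P b]] * [P - [P b]]] + [T [F [P b]] % [T [F [P b]]]]]]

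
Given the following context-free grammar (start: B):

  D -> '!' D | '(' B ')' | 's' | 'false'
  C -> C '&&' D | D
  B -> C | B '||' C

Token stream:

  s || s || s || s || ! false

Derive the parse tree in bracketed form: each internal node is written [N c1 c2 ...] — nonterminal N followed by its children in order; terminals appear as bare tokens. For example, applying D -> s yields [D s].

B
B || C
B || C || C
B || C || C || C
B || C || C || C || C
C || C || C || C || C
D || C || C || C || C
s || C || C || C || C
s || D || C || C || C
s || s || C || C || C
s || s || D || C || C
s || s || s || C || C
s || s || s || D || C
s || s || s || s || C
s || s || s || s || D
s || s || s || s || ! D
s || s || s || s || ! false

[B [B [B [B [B [C [D s]]] || [C [D s]]] || [C [D s]]] || [C [D s]]] || [C [D ! [D false]]]]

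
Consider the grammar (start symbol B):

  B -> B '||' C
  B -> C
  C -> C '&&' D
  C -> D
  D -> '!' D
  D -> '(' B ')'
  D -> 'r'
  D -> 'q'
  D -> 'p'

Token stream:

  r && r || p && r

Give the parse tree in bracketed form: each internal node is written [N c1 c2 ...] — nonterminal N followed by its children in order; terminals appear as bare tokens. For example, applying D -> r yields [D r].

B
B || C
C || C
C && D || C
D && D || C
r && D || C
r && r || C
r && r || C && D
r && r || D && D
r && r || p && D
r && r || p && r

[B [B [C [C [D r]] && [D r]]] || [C [C [D p]] && [D r]]]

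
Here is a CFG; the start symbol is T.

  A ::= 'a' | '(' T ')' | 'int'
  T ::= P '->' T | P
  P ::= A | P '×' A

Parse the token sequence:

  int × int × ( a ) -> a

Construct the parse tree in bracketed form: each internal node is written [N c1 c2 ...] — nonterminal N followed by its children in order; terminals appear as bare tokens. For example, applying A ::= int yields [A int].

[T [P [P [P [A int]] × [A int]] × [A ( [T [P [A a]]] )]] -> [T [P [A a]]]]

T
P -> T
P × A -> T
P × A × A -> T
A × A × A -> T
int × A × A -> T
int × int × A -> T
int × int × ( T ) -> T
int × int × ( P ) -> T
int × int × ( A ) -> T
int × int × ( a ) -> T
int × int × ( a ) -> P
int × int × ( a ) -> A
int × int × ( a ) -> a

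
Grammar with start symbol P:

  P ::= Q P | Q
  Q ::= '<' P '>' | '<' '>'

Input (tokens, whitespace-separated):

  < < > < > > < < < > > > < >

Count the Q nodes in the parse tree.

[P [Q < [P [Q < >] [P [Q < >]]] >] [P [Q < [P [Q < [P [Q < >]] >]] >] [P [Q < >]]]]

7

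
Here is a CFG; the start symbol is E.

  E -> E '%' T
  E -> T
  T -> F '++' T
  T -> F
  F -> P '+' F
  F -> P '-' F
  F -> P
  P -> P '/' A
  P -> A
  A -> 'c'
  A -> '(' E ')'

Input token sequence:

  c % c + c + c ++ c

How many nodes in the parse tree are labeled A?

[E [E [T [F [P [A c]]]]] % [T [F [P [A c]] + [F [P [A c]] + [F [P [A c]]]]] ++ [T [F [P [A c]]]]]]

5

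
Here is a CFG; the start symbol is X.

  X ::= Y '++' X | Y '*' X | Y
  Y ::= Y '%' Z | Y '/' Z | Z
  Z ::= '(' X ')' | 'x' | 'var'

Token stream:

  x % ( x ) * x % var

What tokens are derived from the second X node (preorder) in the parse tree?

[X [Y [Y [Z x]] % [Z ( [X [Y [Z x]]] )]] * [X [Y [Y [Z x]] % [Z var]]]]

x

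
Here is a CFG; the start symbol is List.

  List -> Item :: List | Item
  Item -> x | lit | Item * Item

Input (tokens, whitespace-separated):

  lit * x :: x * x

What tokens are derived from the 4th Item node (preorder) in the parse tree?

x * x

[List [Item [Item lit] * [Item x]] :: [List [Item [Item x] * [Item x]]]]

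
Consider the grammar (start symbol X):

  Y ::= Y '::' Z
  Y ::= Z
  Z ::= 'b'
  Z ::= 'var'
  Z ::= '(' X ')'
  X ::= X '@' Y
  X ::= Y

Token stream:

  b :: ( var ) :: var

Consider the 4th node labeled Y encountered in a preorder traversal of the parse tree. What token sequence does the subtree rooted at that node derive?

[X [Y [Y [Y [Z b]] :: [Z ( [X [Y [Z var]]] )]] :: [Z var]]]

var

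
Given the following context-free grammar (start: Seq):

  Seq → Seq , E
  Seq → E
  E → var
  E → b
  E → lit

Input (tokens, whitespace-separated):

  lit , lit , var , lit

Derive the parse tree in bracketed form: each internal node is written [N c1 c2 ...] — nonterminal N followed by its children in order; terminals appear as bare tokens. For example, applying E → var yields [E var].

Seq
Seq , E
Seq , E , E
Seq , E , E , E
E , E , E , E
lit , E , E , E
lit , lit , E , E
lit , lit , var , E
lit , lit , var , lit

[Seq [Seq [Seq [Seq [E lit]] , [E lit]] , [E var]] , [E lit]]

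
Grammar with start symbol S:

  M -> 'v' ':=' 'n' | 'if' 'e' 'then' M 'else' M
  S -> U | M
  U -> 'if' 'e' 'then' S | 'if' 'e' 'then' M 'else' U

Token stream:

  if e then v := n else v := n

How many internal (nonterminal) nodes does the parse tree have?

4

[S [M if e then [M v := n] else [M v := n]]]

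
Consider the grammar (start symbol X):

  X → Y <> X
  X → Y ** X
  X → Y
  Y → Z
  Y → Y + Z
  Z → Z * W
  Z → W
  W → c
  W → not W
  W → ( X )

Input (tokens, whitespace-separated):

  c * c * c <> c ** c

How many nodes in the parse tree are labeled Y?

3

[X [Y [Z [Z [Z [W c]] * [W c]] * [W c]]] <> [X [Y [Z [W c]]] ** [X [Y [Z [W c]]]]]]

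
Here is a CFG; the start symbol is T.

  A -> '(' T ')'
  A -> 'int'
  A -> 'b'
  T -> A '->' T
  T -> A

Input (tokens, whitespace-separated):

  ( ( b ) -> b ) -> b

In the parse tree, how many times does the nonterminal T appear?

[T [A ( [T [A ( [T [A b]] )] -> [T [A b]]] )] -> [T [A b]]]

5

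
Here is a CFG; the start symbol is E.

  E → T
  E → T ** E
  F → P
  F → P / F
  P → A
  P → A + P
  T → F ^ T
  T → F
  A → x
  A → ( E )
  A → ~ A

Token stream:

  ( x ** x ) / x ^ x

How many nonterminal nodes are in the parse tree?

22

[E [T [F [P [A ( [E [T [F [P [A x]]]] ** [E [T [F [P [A x]]]]]] )]] / [F [P [A x]]]] ^ [T [F [P [A x]]]]]]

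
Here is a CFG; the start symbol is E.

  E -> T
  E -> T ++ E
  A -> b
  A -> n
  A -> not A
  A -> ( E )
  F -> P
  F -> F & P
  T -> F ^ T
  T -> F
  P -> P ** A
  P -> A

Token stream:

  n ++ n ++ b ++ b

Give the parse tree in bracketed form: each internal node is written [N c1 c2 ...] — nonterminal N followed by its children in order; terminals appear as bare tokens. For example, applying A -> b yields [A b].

E
T ++ E
F ++ E
P ++ E
A ++ E
n ++ E
n ++ T ++ E
n ++ F ++ E
n ++ P ++ E
n ++ A ++ E
n ++ n ++ E
n ++ n ++ T ++ E
n ++ n ++ F ++ E
n ++ n ++ P ++ E
n ++ n ++ A ++ E
n ++ n ++ b ++ E
n ++ n ++ b ++ T
n ++ n ++ b ++ F
n ++ n ++ b ++ P
n ++ n ++ b ++ A
n ++ n ++ b ++ b

[E [T [F [P [A n]]]] ++ [E [T [F [P [A n]]]] ++ [E [T [F [P [A b]]]] ++ [E [T [F [P [A b]]]]]]]]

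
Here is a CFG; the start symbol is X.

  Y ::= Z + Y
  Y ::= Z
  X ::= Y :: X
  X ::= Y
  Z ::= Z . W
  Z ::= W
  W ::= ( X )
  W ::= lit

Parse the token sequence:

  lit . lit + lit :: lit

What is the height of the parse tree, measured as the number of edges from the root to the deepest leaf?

5

[X [Y [Z [Z [W lit]] . [W lit]] + [Y [Z [W lit]]]] :: [X [Y [Z [W lit]]]]]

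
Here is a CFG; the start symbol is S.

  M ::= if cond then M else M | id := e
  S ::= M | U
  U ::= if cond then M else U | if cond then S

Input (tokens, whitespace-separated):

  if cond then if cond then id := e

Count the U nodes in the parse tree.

2

[S [U if cond then [S [U if cond then [S [M id := e]]]]]]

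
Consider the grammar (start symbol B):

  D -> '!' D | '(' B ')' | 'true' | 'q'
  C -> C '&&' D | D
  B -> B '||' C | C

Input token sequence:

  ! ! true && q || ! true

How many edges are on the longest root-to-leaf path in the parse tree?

[B [B [C [C [D ! [D ! [D true]]]] && [D q]]] || [C [D ! [D true]]]]

7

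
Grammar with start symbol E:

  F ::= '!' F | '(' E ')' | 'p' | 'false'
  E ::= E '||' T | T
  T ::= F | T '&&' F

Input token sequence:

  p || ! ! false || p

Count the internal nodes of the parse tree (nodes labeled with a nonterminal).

11

[E [E [E [T [F p]]] || [T [F ! [F ! [F false]]]]] || [T [F p]]]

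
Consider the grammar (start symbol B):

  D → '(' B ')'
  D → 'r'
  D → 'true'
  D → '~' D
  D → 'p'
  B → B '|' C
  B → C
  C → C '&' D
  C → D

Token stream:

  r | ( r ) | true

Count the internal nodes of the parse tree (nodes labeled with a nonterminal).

12

[B [B [B [C [D r]]] | [C [D ( [B [C [D r]]] )]]] | [C [D true]]]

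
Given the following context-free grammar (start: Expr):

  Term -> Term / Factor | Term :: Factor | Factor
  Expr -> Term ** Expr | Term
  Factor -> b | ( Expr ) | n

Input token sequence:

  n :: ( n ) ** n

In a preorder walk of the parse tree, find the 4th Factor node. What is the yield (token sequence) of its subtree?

[Expr [Term [Term [Factor n]] :: [Factor ( [Expr [Term [Factor n]]] )]] ** [Expr [Term [Factor n]]]]

n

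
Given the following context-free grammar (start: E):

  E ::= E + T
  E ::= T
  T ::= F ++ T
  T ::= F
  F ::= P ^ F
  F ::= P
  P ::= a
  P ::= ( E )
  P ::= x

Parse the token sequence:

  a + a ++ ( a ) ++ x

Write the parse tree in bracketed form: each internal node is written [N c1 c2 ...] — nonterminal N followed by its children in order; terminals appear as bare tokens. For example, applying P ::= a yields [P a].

[E [E [T [F [P a]]]] + [T [F [P a]] ++ [T [F [P ( [E [T [F [P a]]]] )]] ++ [T [F [P x]]]]]]

E
E + T
T + T
F + T
P + T
a + T
a + F ++ T
a + P ++ T
a + a ++ T
a + a ++ F ++ T
a + a ++ P ++ T
a + a ++ ( E ) ++ T
a + a ++ ( T ) ++ T
a + a ++ ( F ) ++ T
a + a ++ ( P ) ++ T
a + a ++ ( a ) ++ T
a + a ++ ( a ) ++ F
a + a ++ ( a ) ++ P
a + a ++ ( a ) ++ x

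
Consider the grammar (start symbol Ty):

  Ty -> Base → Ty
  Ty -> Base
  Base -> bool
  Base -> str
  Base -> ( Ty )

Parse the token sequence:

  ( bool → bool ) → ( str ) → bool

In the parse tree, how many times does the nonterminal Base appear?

6

[Ty [Base ( [Ty [Base bool] → [Ty [Base bool]]] )] → [Ty [Base ( [Ty [Base str]] )] → [Ty [Base bool]]]]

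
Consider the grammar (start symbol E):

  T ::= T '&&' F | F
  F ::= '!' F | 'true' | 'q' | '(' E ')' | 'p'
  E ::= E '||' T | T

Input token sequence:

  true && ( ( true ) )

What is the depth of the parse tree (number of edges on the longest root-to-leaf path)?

9

[E [T [T [F true]] && [F ( [E [T [F ( [E [T [F true]]] )]]] )]]]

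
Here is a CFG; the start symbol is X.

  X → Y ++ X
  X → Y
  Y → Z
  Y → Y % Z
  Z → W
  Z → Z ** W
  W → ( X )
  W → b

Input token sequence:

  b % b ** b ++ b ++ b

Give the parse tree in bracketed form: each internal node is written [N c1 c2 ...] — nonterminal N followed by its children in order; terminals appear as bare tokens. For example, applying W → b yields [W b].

X
Y ++ X
Y % Z ++ X
Z % Z ++ X
W % Z ++ X
b % Z ++ X
b % Z ** W ++ X
b % W ** W ++ X
b % b ** W ++ X
b % b ** b ++ X
b % b ** b ++ Y ++ X
b % b ** b ++ Z ++ X
b % b ** b ++ W ++ X
b % b ** b ++ b ++ X
b % b ** b ++ b ++ Y
b % b ** b ++ b ++ Z
b % b ** b ++ b ++ W
b % b ** b ++ b ++ b

[X [Y [Y [Z [W b]]] % [Z [Z [W b]] ** [W b]]] ++ [X [Y [Z [W b]]] ++ [X [Y [Z [W b]]]]]]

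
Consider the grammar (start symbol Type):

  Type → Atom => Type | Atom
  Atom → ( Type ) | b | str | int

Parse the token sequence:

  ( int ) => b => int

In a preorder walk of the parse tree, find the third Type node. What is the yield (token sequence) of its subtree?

b => int

[Type [Atom ( [Type [Atom int]] )] => [Type [Atom b] => [Type [Atom int]]]]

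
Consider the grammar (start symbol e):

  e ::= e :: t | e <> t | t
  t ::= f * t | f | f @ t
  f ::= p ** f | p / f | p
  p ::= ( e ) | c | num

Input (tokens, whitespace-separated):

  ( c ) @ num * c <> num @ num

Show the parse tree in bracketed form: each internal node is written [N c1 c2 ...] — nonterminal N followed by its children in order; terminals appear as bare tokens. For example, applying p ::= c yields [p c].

e
e <> t
t <> t
f @ t <> t
p @ t <> t
( e ) @ t <> t
( t ) @ t <> t
( f ) @ t <> t
( p ) @ t <> t
( c ) @ t <> t
( c ) @ f * t <> t
( c ) @ p * t <> t
( c ) @ num * t <> t
( c ) @ num * f <> t
( c ) @ num * p <> t
( c ) @ num * c <> t
( c ) @ num * c <> f @ t
( c ) @ num * c <> p @ t
( c ) @ num * c <> num @ t
( c ) @ num * c <> num @ f
( c ) @ num * c <> num @ p
( c ) @ num * c <> num @ num

[e [e [t [f [p ( [e [t [f [p c]]]] )]] @ [t [f [p num]] * [t [f [p c]]]]]] <> [t [f [p num]] @ [t [f [p num]]]]]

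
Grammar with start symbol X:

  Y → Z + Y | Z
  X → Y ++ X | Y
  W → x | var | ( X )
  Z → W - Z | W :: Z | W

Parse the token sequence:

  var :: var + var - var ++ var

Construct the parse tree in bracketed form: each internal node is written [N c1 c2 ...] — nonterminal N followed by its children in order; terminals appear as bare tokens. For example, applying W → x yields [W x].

X
Y ++ X
Z + Y ++ X
W :: Z + Y ++ X
var :: Z + Y ++ X
var :: W + Y ++ X
var :: var + Y ++ X
var :: var + Z ++ X
var :: var + W - Z ++ X
var :: var + var - Z ++ X
var :: var + var - W ++ X
var :: var + var - var ++ X
var :: var + var - var ++ Y
var :: var + var - var ++ Z
var :: var + var - var ++ W
var :: var + var - var ++ var

[X [Y [Z [W var] :: [Z [W var]]] + [Y [Z [W var] - [Z [W var]]]]] ++ [X [Y [Z [W var]]]]]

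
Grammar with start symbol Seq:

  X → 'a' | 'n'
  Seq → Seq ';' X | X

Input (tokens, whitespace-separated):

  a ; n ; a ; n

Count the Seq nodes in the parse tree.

[Seq [Seq [Seq [Seq [X a]] ; [X n]] ; [X a]] ; [X n]]

4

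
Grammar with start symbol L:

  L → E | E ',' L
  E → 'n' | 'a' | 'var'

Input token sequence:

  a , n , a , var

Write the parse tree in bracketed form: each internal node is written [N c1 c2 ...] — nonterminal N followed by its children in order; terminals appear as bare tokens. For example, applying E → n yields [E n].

L
E , L
a , L
a , E , L
a , n , L
a , n , E , L
a , n , a , L
a , n , a , E
a , n , a , var

[L [E a] , [L [E n] , [L [E a] , [L [E var]]]]]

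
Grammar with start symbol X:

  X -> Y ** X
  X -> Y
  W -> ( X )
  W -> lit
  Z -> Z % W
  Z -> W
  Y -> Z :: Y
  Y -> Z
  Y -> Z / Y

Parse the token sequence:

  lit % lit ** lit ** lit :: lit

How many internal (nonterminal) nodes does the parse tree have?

[X [Y [Z [Z [W lit]] % [W lit]]] ** [X [Y [Z [W lit]]] ** [X [Y [Z [W lit]] :: [Y [Z [W lit]]]]]]]

17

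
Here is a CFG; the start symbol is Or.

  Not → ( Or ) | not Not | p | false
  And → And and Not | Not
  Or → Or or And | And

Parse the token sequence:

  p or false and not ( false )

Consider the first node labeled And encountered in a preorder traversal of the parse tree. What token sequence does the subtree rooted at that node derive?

p

[Or [Or [And [Not p]]] or [And [And [Not false]] and [Not not [Not ( [Or [And [Not false]]] )]]]]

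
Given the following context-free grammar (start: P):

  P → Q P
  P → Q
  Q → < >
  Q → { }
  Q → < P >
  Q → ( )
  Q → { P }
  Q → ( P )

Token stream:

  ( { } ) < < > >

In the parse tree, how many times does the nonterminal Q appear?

4

[P [Q ( [P [Q { }]] )] [P [Q < [P [Q < >]] >]]]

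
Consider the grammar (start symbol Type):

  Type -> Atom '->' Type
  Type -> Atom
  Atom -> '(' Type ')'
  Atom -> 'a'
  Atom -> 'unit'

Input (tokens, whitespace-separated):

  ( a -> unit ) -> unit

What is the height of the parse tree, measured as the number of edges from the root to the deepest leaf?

5

[Type [Atom ( [Type [Atom a] -> [Type [Atom unit]]] )] -> [Type [Atom unit]]]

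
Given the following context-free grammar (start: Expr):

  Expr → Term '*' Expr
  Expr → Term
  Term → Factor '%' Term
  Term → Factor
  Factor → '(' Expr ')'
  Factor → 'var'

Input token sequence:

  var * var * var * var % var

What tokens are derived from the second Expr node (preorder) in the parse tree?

var * var * var % var

[Expr [Term [Factor var]] * [Expr [Term [Factor var]] * [Expr [Term [Factor var]] * [Expr [Term [Factor var] % [Term [Factor var]]]]]]]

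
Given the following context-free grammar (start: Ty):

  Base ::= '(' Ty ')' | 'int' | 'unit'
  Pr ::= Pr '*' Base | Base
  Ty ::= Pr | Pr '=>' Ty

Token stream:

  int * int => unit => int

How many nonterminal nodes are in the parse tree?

11

[Ty [Pr [Pr [Base int]] * [Base int]] => [Ty [Pr [Base unit]] => [Ty [Pr [Base int]]]]]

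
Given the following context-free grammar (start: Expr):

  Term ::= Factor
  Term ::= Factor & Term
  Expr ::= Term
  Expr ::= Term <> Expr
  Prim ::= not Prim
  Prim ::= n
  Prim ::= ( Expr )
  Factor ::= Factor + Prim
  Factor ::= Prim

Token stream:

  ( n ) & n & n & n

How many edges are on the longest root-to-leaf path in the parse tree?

8

[Expr [Term [Factor [Prim ( [Expr [Term [Factor [Prim n]]]] )]] & [Term [Factor [Prim n]] & [Term [Factor [Prim n]] & [Term [Factor [Prim n]]]]]]]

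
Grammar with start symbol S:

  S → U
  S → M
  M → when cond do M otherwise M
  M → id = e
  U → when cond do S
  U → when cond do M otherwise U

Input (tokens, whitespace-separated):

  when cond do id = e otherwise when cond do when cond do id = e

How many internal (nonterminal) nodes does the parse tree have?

[S [U when cond do [M id = e] otherwise [U when cond do [S [U when cond do [S [M id = e]]]]]]]

8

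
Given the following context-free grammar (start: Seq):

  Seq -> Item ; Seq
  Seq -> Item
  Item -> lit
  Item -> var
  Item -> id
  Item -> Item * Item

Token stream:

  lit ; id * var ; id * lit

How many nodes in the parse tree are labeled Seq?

[Seq [Item lit] ; [Seq [Item [Item id] * [Item var]] ; [Seq [Item [Item id] * [Item lit]]]]]

3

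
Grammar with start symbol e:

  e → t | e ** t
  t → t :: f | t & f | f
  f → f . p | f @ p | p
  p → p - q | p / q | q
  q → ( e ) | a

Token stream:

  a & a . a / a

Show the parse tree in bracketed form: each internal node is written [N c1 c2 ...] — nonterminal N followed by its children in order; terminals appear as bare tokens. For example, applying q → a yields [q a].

e
t
t & f
f & f
p & f
q & f
a & f
a & f . p
a & p . p
a & q . p
a & a . p
a & a . p / q
a & a . q / q
a & a . a / q
a & a . a / a

[e [t [t [f [p [q a]]]] & [f [f [p [q a]]] . [p [p [q a]] / [q a]]]]]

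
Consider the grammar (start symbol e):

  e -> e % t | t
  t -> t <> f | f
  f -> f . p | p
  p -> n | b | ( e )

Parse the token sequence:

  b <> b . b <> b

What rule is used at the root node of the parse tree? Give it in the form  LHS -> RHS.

e -> t

[e [t [t [t [f [p b]]] <> [f [f [p b]] . [p b]]] <> [f [p b]]]]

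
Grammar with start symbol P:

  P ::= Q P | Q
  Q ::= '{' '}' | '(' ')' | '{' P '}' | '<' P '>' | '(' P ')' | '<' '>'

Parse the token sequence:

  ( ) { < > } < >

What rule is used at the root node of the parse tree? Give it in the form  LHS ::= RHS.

P ::= Q P

[P [Q ( )] [P [Q { [P [Q < >]] }] [P [Q < >]]]]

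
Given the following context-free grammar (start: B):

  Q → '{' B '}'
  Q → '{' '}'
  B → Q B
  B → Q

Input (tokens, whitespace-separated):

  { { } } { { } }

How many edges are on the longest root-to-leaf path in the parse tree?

5

[B [Q { [B [Q { }]] }] [B [Q { [B [Q { }]] }]]]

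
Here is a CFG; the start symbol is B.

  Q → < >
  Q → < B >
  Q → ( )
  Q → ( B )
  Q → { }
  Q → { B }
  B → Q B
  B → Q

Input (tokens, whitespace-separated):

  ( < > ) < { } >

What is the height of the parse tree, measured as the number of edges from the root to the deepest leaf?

[B [Q ( [B [Q < >]] )] [B [Q < [B [Q { }]] >]]]

5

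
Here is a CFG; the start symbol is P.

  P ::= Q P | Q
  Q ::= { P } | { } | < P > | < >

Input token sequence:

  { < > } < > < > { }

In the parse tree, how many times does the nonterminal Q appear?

[P [Q { [P [Q < >]] }] [P [Q < >] [P [Q < >] [P [Q { }]]]]]

5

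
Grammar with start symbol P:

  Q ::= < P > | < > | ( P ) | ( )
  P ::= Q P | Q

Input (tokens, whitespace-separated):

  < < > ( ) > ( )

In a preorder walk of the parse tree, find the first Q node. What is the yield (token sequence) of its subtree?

[P [Q < [P [Q < >] [P [Q ( )]]] >] [P [Q ( )]]]

< < > ( ) >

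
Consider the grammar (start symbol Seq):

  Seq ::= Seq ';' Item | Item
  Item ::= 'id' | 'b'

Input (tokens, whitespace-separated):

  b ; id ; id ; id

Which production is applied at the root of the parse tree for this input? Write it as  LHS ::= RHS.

[Seq [Seq [Seq [Seq [Item b]] ; [Item id]] ; [Item id]] ; [Item id]]

Seq ::= Seq ';' Item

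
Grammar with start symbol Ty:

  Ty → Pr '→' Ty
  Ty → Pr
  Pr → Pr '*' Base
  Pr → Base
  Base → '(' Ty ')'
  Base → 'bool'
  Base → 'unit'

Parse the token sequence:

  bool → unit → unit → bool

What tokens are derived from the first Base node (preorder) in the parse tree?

[Ty [Pr [Base bool]] → [Ty [Pr [Base unit]] → [Ty [Pr [Base unit]] → [Ty [Pr [Base bool]]]]]]

bool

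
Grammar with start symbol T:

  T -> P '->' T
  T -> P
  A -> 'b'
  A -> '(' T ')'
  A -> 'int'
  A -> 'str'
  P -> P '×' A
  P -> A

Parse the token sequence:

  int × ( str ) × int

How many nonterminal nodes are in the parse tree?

10

[T [P [P [P [A int]] × [A ( [T [P [A str]]] )]] × [A int]]]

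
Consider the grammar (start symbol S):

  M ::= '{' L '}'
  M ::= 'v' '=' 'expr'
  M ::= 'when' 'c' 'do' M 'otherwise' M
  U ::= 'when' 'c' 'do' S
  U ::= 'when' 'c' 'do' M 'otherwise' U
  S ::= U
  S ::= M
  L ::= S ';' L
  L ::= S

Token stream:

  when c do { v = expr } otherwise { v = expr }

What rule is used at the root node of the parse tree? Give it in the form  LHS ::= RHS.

S ::= M

[S [M when c do [M { [L [S [M v = expr]]] }] otherwise [M { [L [S [M v = expr]]] }]]]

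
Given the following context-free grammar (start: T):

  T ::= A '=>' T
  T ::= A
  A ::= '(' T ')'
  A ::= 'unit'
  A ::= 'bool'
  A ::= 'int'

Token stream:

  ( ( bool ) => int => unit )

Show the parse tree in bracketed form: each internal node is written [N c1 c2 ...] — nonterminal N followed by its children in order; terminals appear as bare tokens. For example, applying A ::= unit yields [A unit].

[T [A ( [T [A ( [T [A bool]] )] => [T [A int] => [T [A unit]]]] )]]

T
A
( T )
( A => T )
( ( T ) => T )
( ( A ) => T )
( ( bool ) => T )
( ( bool ) => A => T )
( ( bool ) => int => T )
( ( bool ) => int => A )
( ( bool ) => int => unit )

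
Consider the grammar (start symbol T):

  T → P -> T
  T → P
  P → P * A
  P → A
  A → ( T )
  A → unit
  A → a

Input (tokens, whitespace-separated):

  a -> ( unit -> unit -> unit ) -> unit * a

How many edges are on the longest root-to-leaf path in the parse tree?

[T [P [A a]] -> [T [P [A ( [T [P [A unit]] -> [T [P [A unit]] -> [T [P [A unit]]]]] )]] -> [T [P [P [A unit]] * [A a]]]]]

9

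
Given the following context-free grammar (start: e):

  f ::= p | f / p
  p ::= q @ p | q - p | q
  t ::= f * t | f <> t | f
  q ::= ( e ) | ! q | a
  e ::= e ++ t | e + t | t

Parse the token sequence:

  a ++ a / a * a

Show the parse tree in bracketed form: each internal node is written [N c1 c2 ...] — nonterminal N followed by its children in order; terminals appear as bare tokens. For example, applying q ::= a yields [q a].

e
e ++ t
t ++ t
f ++ t
p ++ t
q ++ t
a ++ t
a ++ f * t
a ++ f / p * t
a ++ p / p * t
a ++ q / p * t
a ++ a / p * t
a ++ a / q * t
a ++ a / a * t
a ++ a / a * f
a ++ a / a * p
a ++ a / a * q
a ++ a / a * a

[e [e [t [f [p [q a]]]]] ++ [t [f [f [p [q a]]] / [p [q a]]] * [t [f [p [q a]]]]]]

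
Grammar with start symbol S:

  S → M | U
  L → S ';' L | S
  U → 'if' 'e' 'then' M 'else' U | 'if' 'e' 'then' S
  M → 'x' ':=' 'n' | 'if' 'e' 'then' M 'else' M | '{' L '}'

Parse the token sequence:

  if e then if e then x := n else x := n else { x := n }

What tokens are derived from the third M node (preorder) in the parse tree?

[S [M if e then [M if e then [M x := n] else [M x := n]] else [M { [L [S [M x := n]]] }]]]

x := n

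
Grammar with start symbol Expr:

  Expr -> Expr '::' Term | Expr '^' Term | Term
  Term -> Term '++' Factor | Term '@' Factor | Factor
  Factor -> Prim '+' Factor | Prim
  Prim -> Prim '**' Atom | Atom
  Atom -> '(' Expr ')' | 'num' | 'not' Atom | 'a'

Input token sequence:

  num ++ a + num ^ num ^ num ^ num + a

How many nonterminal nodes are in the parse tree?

[Expr [Expr [Expr [Expr [Term [Term [Factor [Prim [Atom num]]]] ++ [Factor [Prim [Atom a]] + [Factor [Prim [Atom num]]]]]] ^ [Term [Factor [Prim [Atom num]]]]] ^ [Term [Factor [Prim [Atom num]]]]] ^ [Term [Factor [Prim [Atom num]] + [Factor [Prim [Atom a]]]]]]

30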